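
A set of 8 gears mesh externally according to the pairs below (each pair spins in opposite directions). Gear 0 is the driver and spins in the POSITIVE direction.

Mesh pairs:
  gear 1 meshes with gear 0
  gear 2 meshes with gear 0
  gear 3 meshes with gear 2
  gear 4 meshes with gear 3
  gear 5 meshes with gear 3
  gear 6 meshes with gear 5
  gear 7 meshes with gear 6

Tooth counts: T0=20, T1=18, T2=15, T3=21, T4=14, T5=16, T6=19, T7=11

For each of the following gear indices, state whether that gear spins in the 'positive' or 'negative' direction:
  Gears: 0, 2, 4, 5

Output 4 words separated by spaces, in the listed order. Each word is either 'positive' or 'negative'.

Answer: positive negative negative negative

Derivation:
Gear 0 (driver): positive (depth 0)
  gear 1: meshes with gear 0 -> depth 1 -> negative (opposite of gear 0)
  gear 2: meshes with gear 0 -> depth 1 -> negative (opposite of gear 0)
  gear 3: meshes with gear 2 -> depth 2 -> positive (opposite of gear 2)
  gear 4: meshes with gear 3 -> depth 3 -> negative (opposite of gear 3)
  gear 5: meshes with gear 3 -> depth 3 -> negative (opposite of gear 3)
  gear 6: meshes with gear 5 -> depth 4 -> positive (opposite of gear 5)
  gear 7: meshes with gear 6 -> depth 5 -> negative (opposite of gear 6)
Queried indices 0, 2, 4, 5 -> positive, negative, negative, negative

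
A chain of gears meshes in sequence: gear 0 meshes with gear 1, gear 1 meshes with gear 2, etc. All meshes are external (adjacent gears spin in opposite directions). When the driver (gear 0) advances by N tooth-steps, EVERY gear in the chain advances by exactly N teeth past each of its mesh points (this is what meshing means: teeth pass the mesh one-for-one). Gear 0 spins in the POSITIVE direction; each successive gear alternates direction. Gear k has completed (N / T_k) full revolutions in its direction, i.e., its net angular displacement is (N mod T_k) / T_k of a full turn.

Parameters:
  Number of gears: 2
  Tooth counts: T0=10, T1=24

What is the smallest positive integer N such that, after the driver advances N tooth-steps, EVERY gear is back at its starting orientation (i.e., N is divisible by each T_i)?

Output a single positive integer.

Gear k returns to start when N is a multiple of T_k.
All gears at start simultaneously when N is a common multiple of [10, 24]; the smallest such N is lcm(10, 24).
Start: lcm = T0 = 10
Fold in T1=24: gcd(10, 24) = 2; lcm(10, 24) = 10 * 24 / 2 = 240 / 2 = 120
Full cycle length = 120

Answer: 120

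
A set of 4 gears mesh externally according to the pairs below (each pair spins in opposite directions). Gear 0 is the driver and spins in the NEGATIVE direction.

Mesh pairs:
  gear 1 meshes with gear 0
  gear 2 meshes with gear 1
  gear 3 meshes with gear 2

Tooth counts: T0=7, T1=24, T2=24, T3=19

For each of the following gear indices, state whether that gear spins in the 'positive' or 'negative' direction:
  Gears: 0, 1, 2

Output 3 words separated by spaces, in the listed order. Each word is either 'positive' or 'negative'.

Answer: negative positive negative

Derivation:
Gear 0 (driver): negative (depth 0)
  gear 1: meshes with gear 0 -> depth 1 -> positive (opposite of gear 0)
  gear 2: meshes with gear 1 -> depth 2 -> negative (opposite of gear 1)
  gear 3: meshes with gear 2 -> depth 3 -> positive (opposite of gear 2)
Queried indices 0, 1, 2 -> negative, positive, negative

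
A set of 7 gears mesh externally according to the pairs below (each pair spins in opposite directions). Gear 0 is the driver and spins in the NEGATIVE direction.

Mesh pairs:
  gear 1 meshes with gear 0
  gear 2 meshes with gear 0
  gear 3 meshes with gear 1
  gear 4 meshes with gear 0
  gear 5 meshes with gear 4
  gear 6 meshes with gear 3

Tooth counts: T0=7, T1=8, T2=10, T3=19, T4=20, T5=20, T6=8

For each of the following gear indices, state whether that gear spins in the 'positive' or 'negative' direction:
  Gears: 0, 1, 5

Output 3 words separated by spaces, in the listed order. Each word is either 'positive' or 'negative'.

Gear 0 (driver): negative (depth 0)
  gear 1: meshes with gear 0 -> depth 1 -> positive (opposite of gear 0)
  gear 2: meshes with gear 0 -> depth 1 -> positive (opposite of gear 0)
  gear 3: meshes with gear 1 -> depth 2 -> negative (opposite of gear 1)
  gear 4: meshes with gear 0 -> depth 1 -> positive (opposite of gear 0)
  gear 5: meshes with gear 4 -> depth 2 -> negative (opposite of gear 4)
  gear 6: meshes with gear 3 -> depth 3 -> positive (opposite of gear 3)
Queried indices 0, 1, 5 -> negative, positive, negative

Answer: negative positive negative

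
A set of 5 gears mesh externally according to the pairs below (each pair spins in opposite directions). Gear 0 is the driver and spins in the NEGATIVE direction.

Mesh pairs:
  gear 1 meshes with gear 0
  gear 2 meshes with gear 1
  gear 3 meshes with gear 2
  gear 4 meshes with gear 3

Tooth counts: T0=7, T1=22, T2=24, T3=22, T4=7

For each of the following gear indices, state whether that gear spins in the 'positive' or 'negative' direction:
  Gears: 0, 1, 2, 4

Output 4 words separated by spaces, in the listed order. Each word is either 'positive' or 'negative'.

Answer: negative positive negative negative

Derivation:
Gear 0 (driver): negative (depth 0)
  gear 1: meshes with gear 0 -> depth 1 -> positive (opposite of gear 0)
  gear 2: meshes with gear 1 -> depth 2 -> negative (opposite of gear 1)
  gear 3: meshes with gear 2 -> depth 3 -> positive (opposite of gear 2)
  gear 4: meshes with gear 3 -> depth 4 -> negative (opposite of gear 3)
Queried indices 0, 1, 2, 4 -> negative, positive, negative, negative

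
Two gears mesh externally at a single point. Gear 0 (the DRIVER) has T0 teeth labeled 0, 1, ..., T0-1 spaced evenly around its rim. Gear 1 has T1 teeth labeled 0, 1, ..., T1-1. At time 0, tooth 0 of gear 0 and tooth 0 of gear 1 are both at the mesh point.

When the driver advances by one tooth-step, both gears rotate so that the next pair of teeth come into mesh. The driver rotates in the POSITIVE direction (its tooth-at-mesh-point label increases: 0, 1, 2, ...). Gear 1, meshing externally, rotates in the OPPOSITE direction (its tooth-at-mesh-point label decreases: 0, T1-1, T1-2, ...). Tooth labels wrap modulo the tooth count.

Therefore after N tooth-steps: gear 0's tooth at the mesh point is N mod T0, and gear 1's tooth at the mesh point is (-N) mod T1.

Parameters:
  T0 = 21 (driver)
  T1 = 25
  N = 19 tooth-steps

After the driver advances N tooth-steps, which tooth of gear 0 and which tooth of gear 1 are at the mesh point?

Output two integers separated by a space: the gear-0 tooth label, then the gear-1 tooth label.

Answer: 19 6

Derivation:
Gear 0 (driver, T0=21): tooth at mesh = N mod T0
  19 = 0 * 21 + 19, so 19 mod 21 = 19
  gear 0 tooth = 19
Gear 1 (driven, T1=25): tooth at mesh = (-N) mod T1
  19 = 0 * 25 + 19, so 19 mod 25 = 19
  (-19) mod 25 = (-19) mod 25 = 25 - 19 = 6
Mesh after 19 steps: gear-0 tooth 19 meets gear-1 tooth 6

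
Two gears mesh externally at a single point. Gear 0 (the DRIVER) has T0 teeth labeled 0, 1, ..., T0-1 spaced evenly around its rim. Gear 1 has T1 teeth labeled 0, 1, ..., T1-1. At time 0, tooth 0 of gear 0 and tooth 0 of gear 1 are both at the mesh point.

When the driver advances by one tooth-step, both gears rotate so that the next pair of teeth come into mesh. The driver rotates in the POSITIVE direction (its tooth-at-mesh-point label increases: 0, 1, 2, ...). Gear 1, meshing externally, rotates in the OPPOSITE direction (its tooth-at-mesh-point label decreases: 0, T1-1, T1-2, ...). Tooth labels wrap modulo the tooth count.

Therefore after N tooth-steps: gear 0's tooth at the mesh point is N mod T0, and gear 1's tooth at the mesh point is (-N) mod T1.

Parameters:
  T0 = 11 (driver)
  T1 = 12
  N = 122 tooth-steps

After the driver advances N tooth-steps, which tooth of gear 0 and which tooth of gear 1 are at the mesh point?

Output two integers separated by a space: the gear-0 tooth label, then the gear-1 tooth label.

Gear 0 (driver, T0=11): tooth at mesh = N mod T0
  122 = 11 * 11 + 1, so 122 mod 11 = 1
  gear 0 tooth = 1
Gear 1 (driven, T1=12): tooth at mesh = (-N) mod T1
  122 = 10 * 12 + 2, so 122 mod 12 = 2
  (-122) mod 12 = (-2) mod 12 = 12 - 2 = 10
Mesh after 122 steps: gear-0 tooth 1 meets gear-1 tooth 10

Answer: 1 10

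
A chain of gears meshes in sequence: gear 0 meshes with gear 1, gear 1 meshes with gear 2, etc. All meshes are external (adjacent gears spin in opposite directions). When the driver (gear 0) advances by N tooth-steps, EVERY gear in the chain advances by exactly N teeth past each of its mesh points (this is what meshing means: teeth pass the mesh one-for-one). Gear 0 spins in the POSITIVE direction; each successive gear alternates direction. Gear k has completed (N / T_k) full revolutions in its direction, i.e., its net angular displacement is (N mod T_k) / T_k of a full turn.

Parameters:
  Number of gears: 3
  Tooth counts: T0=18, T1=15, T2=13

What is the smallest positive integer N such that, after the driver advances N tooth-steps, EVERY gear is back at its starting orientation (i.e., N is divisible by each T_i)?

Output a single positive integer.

Gear k returns to start when N is a multiple of T_k.
All gears at start simultaneously when N is a common multiple of [18, 15, 13]; the smallest such N is lcm(18, 15, 13).
Start: lcm = T0 = 18
Fold in T1=15: gcd(18, 15) = 3; lcm(18, 15) = 18 * 15 / 3 = 270 / 3 = 90
Fold in T2=13: gcd(90, 13) = 1; lcm(90, 13) = 90 * 13 / 1 = 1170 / 1 = 1170
Full cycle length = 1170

Answer: 1170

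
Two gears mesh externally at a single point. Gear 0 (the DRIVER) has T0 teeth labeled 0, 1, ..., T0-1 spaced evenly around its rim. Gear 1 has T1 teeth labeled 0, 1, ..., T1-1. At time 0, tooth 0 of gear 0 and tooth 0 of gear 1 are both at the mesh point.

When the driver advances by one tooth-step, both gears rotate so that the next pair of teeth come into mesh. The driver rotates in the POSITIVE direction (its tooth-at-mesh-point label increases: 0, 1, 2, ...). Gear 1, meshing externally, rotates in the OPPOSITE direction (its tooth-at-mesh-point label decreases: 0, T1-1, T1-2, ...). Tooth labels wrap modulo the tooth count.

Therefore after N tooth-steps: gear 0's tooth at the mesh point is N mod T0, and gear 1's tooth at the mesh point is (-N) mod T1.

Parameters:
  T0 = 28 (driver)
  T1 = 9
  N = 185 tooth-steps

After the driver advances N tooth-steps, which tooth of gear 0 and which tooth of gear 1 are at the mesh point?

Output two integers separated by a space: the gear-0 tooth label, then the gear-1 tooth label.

Answer: 17 4

Derivation:
Gear 0 (driver, T0=28): tooth at mesh = N mod T0
  185 = 6 * 28 + 17, so 185 mod 28 = 17
  gear 0 tooth = 17
Gear 1 (driven, T1=9): tooth at mesh = (-N) mod T1
  185 = 20 * 9 + 5, so 185 mod 9 = 5
  (-185) mod 9 = (-5) mod 9 = 9 - 5 = 4
Mesh after 185 steps: gear-0 tooth 17 meets gear-1 tooth 4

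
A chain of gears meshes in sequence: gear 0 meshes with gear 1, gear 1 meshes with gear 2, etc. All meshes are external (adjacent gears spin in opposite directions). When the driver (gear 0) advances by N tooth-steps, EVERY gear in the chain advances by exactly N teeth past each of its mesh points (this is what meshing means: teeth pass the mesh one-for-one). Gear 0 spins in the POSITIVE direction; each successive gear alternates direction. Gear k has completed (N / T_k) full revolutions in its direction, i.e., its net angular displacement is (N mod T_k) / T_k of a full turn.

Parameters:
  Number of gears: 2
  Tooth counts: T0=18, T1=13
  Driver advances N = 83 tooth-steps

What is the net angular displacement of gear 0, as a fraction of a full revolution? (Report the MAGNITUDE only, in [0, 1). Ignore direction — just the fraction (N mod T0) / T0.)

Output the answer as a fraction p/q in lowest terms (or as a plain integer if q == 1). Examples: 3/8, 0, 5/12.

Answer: 11/18

Derivation:
Chain of 2 gears, tooth counts: [18, 13]
  gear 0: T0=18, direction=positive, advance = 83 mod 18 = 11 teeth = 11/18 turn
  gear 1: T1=13, direction=negative, advance = 83 mod 13 = 5 teeth = 5/13 turn
Gear 0: 83 mod 18 = 11
Fraction = 11 / 18 = 11/18 (gcd(11,18)=1) = 11/18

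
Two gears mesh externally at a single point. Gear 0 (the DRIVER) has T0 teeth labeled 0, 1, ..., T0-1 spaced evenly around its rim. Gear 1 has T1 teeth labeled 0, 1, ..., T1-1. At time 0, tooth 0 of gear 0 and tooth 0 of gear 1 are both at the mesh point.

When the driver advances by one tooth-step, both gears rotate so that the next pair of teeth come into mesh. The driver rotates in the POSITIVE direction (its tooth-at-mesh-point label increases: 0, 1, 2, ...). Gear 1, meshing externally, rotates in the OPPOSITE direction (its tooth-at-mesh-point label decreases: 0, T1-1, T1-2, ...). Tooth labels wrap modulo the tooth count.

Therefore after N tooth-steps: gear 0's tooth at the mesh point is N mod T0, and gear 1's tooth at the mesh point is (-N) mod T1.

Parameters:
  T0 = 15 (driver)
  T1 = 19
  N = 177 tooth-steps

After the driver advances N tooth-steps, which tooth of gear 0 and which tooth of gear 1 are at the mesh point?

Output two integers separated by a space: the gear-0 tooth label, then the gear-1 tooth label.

Answer: 12 13

Derivation:
Gear 0 (driver, T0=15): tooth at mesh = N mod T0
  177 = 11 * 15 + 12, so 177 mod 15 = 12
  gear 0 tooth = 12
Gear 1 (driven, T1=19): tooth at mesh = (-N) mod T1
  177 = 9 * 19 + 6, so 177 mod 19 = 6
  (-177) mod 19 = (-6) mod 19 = 19 - 6 = 13
Mesh after 177 steps: gear-0 tooth 12 meets gear-1 tooth 13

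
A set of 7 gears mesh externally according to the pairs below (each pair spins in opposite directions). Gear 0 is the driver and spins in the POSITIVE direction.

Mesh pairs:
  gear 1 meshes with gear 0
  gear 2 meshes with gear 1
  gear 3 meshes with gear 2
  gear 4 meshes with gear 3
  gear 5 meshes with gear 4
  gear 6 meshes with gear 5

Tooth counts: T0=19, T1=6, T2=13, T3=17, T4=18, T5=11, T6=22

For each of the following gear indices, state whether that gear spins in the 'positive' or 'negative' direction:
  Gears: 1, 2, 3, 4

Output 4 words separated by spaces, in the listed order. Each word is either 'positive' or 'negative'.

Gear 0 (driver): positive (depth 0)
  gear 1: meshes with gear 0 -> depth 1 -> negative (opposite of gear 0)
  gear 2: meshes with gear 1 -> depth 2 -> positive (opposite of gear 1)
  gear 3: meshes with gear 2 -> depth 3 -> negative (opposite of gear 2)
  gear 4: meshes with gear 3 -> depth 4 -> positive (opposite of gear 3)
  gear 5: meshes with gear 4 -> depth 5 -> negative (opposite of gear 4)
  gear 6: meshes with gear 5 -> depth 6 -> positive (opposite of gear 5)
Queried indices 1, 2, 3, 4 -> negative, positive, negative, positive

Answer: negative positive negative positive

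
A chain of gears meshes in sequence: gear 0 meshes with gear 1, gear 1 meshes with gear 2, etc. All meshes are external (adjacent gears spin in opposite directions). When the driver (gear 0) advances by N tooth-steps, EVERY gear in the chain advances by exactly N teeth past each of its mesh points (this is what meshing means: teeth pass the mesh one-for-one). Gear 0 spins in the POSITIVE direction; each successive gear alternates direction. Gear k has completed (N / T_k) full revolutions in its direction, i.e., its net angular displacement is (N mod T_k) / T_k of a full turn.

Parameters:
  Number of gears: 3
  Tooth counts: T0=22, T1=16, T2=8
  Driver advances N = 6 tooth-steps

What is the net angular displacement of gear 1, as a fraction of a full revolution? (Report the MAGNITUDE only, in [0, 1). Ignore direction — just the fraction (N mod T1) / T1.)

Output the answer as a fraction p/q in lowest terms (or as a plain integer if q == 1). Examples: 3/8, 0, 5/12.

Chain of 3 gears, tooth counts: [22, 16, 8]
  gear 0: T0=22, direction=positive, advance = 6 mod 22 = 6 teeth = 6/22 turn
  gear 1: T1=16, direction=negative, advance = 6 mod 16 = 6 teeth = 6/16 turn
  gear 2: T2=8, direction=positive, advance = 6 mod 8 = 6 teeth = 6/8 turn
Gear 1: 6 mod 16 = 6
Fraction = 6 / 16 = 3/8 (gcd(6,16)=2) = 3/8

Answer: 3/8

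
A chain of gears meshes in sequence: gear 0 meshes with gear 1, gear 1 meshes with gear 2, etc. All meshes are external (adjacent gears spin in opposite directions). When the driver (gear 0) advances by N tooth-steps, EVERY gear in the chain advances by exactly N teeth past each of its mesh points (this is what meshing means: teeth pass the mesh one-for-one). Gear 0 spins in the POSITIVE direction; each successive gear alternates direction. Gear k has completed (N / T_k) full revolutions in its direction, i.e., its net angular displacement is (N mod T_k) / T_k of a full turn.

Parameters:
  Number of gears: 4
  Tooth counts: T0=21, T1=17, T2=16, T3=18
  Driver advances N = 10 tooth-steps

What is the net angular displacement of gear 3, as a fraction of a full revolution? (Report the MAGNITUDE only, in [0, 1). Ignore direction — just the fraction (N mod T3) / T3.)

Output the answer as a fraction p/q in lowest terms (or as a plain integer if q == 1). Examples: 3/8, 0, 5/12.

Chain of 4 gears, tooth counts: [21, 17, 16, 18]
  gear 0: T0=21, direction=positive, advance = 10 mod 21 = 10 teeth = 10/21 turn
  gear 1: T1=17, direction=negative, advance = 10 mod 17 = 10 teeth = 10/17 turn
  gear 2: T2=16, direction=positive, advance = 10 mod 16 = 10 teeth = 10/16 turn
  gear 3: T3=18, direction=negative, advance = 10 mod 18 = 10 teeth = 10/18 turn
Gear 3: 10 mod 18 = 10
Fraction = 10 / 18 = 5/9 (gcd(10,18)=2) = 5/9

Answer: 5/9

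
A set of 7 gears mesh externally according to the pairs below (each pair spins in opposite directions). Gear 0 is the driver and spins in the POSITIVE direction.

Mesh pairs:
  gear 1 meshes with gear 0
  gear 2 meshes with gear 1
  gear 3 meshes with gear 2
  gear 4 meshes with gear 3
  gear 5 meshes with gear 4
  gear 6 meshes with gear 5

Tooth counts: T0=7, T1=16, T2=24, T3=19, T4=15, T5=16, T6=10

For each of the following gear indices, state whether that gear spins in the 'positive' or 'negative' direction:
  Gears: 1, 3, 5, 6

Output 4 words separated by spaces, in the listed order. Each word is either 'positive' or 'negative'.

Gear 0 (driver): positive (depth 0)
  gear 1: meshes with gear 0 -> depth 1 -> negative (opposite of gear 0)
  gear 2: meshes with gear 1 -> depth 2 -> positive (opposite of gear 1)
  gear 3: meshes with gear 2 -> depth 3 -> negative (opposite of gear 2)
  gear 4: meshes with gear 3 -> depth 4 -> positive (opposite of gear 3)
  gear 5: meshes with gear 4 -> depth 5 -> negative (opposite of gear 4)
  gear 6: meshes with gear 5 -> depth 6 -> positive (opposite of gear 5)
Queried indices 1, 3, 5, 6 -> negative, negative, negative, positive

Answer: negative negative negative positive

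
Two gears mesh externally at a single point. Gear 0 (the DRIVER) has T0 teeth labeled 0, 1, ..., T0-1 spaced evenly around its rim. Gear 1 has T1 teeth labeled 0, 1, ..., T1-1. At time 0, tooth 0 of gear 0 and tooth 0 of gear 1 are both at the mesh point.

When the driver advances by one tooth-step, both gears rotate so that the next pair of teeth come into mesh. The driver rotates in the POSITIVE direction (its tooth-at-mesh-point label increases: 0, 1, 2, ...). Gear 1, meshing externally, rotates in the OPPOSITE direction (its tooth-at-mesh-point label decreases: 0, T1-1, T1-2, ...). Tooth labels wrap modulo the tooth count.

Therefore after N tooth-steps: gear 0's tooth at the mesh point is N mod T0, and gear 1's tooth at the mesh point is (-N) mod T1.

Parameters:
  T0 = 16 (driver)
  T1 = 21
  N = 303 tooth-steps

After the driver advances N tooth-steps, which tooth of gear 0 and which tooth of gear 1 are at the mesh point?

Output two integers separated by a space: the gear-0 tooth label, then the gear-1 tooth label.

Gear 0 (driver, T0=16): tooth at mesh = N mod T0
  303 = 18 * 16 + 15, so 303 mod 16 = 15
  gear 0 tooth = 15
Gear 1 (driven, T1=21): tooth at mesh = (-N) mod T1
  303 = 14 * 21 + 9, so 303 mod 21 = 9
  (-303) mod 21 = (-9) mod 21 = 21 - 9 = 12
Mesh after 303 steps: gear-0 tooth 15 meets gear-1 tooth 12

Answer: 15 12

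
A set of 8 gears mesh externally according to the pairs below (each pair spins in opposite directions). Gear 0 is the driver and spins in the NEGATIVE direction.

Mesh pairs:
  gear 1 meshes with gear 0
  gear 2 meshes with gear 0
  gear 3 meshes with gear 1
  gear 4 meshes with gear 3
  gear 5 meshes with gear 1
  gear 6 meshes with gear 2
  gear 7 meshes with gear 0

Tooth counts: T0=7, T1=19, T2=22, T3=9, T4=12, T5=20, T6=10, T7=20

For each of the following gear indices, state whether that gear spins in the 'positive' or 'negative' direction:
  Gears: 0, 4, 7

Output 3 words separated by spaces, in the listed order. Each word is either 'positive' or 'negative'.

Gear 0 (driver): negative (depth 0)
  gear 1: meshes with gear 0 -> depth 1 -> positive (opposite of gear 0)
  gear 2: meshes with gear 0 -> depth 1 -> positive (opposite of gear 0)
  gear 3: meshes with gear 1 -> depth 2 -> negative (opposite of gear 1)
  gear 4: meshes with gear 3 -> depth 3 -> positive (opposite of gear 3)
  gear 5: meshes with gear 1 -> depth 2 -> negative (opposite of gear 1)
  gear 6: meshes with gear 2 -> depth 2 -> negative (opposite of gear 2)
  gear 7: meshes with gear 0 -> depth 1 -> positive (opposite of gear 0)
Queried indices 0, 4, 7 -> negative, positive, positive

Answer: negative positive positive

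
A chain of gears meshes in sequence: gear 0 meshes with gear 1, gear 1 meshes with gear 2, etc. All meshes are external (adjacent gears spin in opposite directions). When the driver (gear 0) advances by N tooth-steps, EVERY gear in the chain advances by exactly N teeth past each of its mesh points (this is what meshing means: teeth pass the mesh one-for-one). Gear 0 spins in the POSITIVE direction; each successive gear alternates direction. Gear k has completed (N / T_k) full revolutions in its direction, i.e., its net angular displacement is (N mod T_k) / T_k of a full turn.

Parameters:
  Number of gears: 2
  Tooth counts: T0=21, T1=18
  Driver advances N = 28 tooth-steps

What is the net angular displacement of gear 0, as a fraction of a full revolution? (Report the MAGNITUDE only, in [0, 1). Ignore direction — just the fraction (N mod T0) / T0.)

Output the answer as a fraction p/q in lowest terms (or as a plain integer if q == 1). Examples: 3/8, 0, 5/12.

Chain of 2 gears, tooth counts: [21, 18]
  gear 0: T0=21, direction=positive, advance = 28 mod 21 = 7 teeth = 7/21 turn
  gear 1: T1=18, direction=negative, advance = 28 mod 18 = 10 teeth = 10/18 turn
Gear 0: 28 mod 21 = 7
Fraction = 7 / 21 = 1/3 (gcd(7,21)=7) = 1/3

Answer: 1/3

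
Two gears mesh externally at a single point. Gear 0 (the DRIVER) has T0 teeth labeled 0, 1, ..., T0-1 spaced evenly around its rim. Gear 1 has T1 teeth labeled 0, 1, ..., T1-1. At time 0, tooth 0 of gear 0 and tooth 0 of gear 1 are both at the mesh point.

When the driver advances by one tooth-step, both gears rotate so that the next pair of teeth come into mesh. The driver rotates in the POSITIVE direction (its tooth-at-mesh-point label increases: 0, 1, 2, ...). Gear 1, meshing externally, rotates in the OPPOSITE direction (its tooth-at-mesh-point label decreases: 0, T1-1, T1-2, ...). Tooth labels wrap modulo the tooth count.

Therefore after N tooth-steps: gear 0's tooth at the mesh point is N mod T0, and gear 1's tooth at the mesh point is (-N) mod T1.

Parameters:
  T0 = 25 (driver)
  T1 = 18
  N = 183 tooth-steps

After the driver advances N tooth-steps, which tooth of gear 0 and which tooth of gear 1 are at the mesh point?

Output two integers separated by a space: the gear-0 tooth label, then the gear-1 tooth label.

Gear 0 (driver, T0=25): tooth at mesh = N mod T0
  183 = 7 * 25 + 8, so 183 mod 25 = 8
  gear 0 tooth = 8
Gear 1 (driven, T1=18): tooth at mesh = (-N) mod T1
  183 = 10 * 18 + 3, so 183 mod 18 = 3
  (-183) mod 18 = (-3) mod 18 = 18 - 3 = 15
Mesh after 183 steps: gear-0 tooth 8 meets gear-1 tooth 15

Answer: 8 15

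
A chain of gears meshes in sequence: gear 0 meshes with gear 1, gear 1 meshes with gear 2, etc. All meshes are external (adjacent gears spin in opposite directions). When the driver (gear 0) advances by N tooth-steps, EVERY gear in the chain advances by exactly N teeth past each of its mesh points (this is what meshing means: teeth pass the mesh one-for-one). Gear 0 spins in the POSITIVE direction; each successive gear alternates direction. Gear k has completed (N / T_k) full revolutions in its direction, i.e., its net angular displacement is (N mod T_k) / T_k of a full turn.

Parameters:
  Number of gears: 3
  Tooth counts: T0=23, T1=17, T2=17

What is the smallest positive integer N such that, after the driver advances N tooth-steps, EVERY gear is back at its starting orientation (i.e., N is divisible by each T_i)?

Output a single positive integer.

Answer: 391

Derivation:
Gear k returns to start when N is a multiple of T_k.
All gears at start simultaneously when N is a common multiple of [23, 17, 17]; the smallest such N is lcm(23, 17, 17).
Start: lcm = T0 = 23
Fold in T1=17: gcd(23, 17) = 1; lcm(23, 17) = 23 * 17 / 1 = 391 / 1 = 391
Fold in T2=17: gcd(391, 17) = 17; lcm(391, 17) = 391 * 17 / 17 = 6647 / 17 = 391
Full cycle length = 391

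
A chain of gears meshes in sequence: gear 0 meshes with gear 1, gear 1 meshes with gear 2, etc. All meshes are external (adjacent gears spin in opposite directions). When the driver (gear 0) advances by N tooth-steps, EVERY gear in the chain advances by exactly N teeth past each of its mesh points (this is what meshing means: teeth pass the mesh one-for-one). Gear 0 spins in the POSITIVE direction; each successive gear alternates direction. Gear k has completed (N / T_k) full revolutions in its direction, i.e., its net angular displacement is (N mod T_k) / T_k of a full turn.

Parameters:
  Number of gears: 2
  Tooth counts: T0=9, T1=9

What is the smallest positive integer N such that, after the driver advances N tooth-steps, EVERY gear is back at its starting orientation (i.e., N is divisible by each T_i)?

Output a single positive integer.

Gear k returns to start when N is a multiple of T_k.
All gears at start simultaneously when N is a common multiple of [9, 9]; the smallest such N is lcm(9, 9).
Start: lcm = T0 = 9
Fold in T1=9: gcd(9, 9) = 9; lcm(9, 9) = 9 * 9 / 9 = 81 / 9 = 9
Full cycle length = 9

Answer: 9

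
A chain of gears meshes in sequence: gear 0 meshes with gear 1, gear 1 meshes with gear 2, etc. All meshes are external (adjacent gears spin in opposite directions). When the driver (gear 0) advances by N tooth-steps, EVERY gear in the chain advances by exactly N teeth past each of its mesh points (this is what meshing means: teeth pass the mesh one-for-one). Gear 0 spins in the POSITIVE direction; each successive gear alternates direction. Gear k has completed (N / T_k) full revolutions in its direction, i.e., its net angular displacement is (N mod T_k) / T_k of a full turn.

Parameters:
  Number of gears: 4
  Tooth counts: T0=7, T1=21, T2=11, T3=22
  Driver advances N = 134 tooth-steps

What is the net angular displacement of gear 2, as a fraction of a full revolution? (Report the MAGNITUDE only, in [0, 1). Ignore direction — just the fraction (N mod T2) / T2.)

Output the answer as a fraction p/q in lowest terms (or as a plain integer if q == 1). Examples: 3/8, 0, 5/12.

Chain of 4 gears, tooth counts: [7, 21, 11, 22]
  gear 0: T0=7, direction=positive, advance = 134 mod 7 = 1 teeth = 1/7 turn
  gear 1: T1=21, direction=negative, advance = 134 mod 21 = 8 teeth = 8/21 turn
  gear 2: T2=11, direction=positive, advance = 134 mod 11 = 2 teeth = 2/11 turn
  gear 3: T3=22, direction=negative, advance = 134 mod 22 = 2 teeth = 2/22 turn
Gear 2: 134 mod 11 = 2
Fraction = 2 / 11 = 2/11 (gcd(2,11)=1) = 2/11

Answer: 2/11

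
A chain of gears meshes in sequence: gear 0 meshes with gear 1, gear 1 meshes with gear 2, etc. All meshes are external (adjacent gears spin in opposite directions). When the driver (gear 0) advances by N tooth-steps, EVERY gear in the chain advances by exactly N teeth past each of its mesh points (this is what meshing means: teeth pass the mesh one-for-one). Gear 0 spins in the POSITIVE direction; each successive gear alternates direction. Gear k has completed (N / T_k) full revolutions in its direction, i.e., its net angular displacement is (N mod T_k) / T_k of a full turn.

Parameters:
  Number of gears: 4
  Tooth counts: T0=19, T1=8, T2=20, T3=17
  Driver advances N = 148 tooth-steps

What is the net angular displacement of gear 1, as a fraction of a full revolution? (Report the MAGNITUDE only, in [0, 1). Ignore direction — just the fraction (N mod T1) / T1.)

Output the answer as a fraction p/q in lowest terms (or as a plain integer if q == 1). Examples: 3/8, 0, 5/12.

Chain of 4 gears, tooth counts: [19, 8, 20, 17]
  gear 0: T0=19, direction=positive, advance = 148 mod 19 = 15 teeth = 15/19 turn
  gear 1: T1=8, direction=negative, advance = 148 mod 8 = 4 teeth = 4/8 turn
  gear 2: T2=20, direction=positive, advance = 148 mod 20 = 8 teeth = 8/20 turn
  gear 3: T3=17, direction=negative, advance = 148 mod 17 = 12 teeth = 12/17 turn
Gear 1: 148 mod 8 = 4
Fraction = 4 / 8 = 1/2 (gcd(4,8)=4) = 1/2

Answer: 1/2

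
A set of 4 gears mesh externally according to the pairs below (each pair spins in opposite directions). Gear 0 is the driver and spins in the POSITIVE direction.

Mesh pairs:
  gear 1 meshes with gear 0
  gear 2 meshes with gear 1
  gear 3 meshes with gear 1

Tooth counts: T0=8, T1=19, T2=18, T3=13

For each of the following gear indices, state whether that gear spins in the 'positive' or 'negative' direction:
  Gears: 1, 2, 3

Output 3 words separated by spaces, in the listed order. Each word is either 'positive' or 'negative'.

Answer: negative positive positive

Derivation:
Gear 0 (driver): positive (depth 0)
  gear 1: meshes with gear 0 -> depth 1 -> negative (opposite of gear 0)
  gear 2: meshes with gear 1 -> depth 2 -> positive (opposite of gear 1)
  gear 3: meshes with gear 1 -> depth 2 -> positive (opposite of gear 1)
Queried indices 1, 2, 3 -> negative, positive, positive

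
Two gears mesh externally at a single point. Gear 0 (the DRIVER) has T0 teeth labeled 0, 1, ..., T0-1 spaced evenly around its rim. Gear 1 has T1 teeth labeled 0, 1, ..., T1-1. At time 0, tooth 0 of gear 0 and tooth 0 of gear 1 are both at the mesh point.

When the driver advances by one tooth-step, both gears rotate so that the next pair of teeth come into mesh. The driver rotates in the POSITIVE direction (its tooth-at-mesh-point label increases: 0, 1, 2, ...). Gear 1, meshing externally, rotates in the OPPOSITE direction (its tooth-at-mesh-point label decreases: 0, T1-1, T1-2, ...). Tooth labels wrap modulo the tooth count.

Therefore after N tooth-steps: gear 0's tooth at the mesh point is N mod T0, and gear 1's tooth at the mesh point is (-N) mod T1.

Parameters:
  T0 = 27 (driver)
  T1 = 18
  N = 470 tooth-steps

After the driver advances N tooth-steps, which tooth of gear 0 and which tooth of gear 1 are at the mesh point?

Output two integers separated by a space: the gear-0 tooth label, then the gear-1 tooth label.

Answer: 11 16

Derivation:
Gear 0 (driver, T0=27): tooth at mesh = N mod T0
  470 = 17 * 27 + 11, so 470 mod 27 = 11
  gear 0 tooth = 11
Gear 1 (driven, T1=18): tooth at mesh = (-N) mod T1
  470 = 26 * 18 + 2, so 470 mod 18 = 2
  (-470) mod 18 = (-2) mod 18 = 18 - 2 = 16
Mesh after 470 steps: gear-0 tooth 11 meets gear-1 tooth 16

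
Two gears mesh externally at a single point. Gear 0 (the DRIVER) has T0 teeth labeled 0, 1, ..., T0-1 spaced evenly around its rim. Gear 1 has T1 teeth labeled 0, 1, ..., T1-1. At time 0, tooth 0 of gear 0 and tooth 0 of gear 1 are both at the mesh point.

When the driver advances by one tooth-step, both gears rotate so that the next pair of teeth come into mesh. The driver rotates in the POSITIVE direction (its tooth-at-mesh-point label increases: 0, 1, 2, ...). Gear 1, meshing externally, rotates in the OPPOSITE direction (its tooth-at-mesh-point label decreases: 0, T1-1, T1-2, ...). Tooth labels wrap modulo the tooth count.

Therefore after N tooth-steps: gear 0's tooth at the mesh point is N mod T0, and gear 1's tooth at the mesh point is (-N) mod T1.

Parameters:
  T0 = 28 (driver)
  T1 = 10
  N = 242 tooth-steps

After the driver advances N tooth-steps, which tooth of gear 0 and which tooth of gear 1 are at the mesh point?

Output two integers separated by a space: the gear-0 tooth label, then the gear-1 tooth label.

Answer: 18 8

Derivation:
Gear 0 (driver, T0=28): tooth at mesh = N mod T0
  242 = 8 * 28 + 18, so 242 mod 28 = 18
  gear 0 tooth = 18
Gear 1 (driven, T1=10): tooth at mesh = (-N) mod T1
  242 = 24 * 10 + 2, so 242 mod 10 = 2
  (-242) mod 10 = (-2) mod 10 = 10 - 2 = 8
Mesh after 242 steps: gear-0 tooth 18 meets gear-1 tooth 8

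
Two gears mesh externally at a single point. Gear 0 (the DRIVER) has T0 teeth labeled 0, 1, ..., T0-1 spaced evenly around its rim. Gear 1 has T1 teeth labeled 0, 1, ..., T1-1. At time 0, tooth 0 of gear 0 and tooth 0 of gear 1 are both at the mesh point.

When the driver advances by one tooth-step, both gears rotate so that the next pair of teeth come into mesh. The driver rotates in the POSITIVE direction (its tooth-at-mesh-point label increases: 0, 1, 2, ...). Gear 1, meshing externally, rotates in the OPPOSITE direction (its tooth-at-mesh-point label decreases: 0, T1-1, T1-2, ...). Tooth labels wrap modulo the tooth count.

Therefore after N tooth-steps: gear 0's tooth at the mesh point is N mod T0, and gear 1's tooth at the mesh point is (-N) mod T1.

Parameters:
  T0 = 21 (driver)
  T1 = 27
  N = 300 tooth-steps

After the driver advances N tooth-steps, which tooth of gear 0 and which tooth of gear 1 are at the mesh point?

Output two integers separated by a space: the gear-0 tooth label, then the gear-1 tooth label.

Gear 0 (driver, T0=21): tooth at mesh = N mod T0
  300 = 14 * 21 + 6, so 300 mod 21 = 6
  gear 0 tooth = 6
Gear 1 (driven, T1=27): tooth at mesh = (-N) mod T1
  300 = 11 * 27 + 3, so 300 mod 27 = 3
  (-300) mod 27 = (-3) mod 27 = 27 - 3 = 24
Mesh after 300 steps: gear-0 tooth 6 meets gear-1 tooth 24

Answer: 6 24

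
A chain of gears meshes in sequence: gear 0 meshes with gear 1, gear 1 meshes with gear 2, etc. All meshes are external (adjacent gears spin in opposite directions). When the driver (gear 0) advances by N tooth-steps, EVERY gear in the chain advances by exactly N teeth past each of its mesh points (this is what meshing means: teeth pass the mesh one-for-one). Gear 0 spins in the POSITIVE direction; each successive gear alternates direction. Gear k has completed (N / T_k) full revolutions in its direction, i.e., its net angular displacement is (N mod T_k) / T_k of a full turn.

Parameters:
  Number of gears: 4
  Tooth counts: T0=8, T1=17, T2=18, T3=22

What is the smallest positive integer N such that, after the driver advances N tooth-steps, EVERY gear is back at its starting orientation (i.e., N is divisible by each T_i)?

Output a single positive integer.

Gear k returns to start when N is a multiple of T_k.
All gears at start simultaneously when N is a common multiple of [8, 17, 18, 22]; the smallest such N is lcm(8, 17, 18, 22).
Start: lcm = T0 = 8
Fold in T1=17: gcd(8, 17) = 1; lcm(8, 17) = 8 * 17 / 1 = 136 / 1 = 136
Fold in T2=18: gcd(136, 18) = 2; lcm(136, 18) = 136 * 18 / 2 = 2448 / 2 = 1224
Fold in T3=22: gcd(1224, 22) = 2; lcm(1224, 22) = 1224 * 22 / 2 = 26928 / 2 = 13464
Full cycle length = 13464

Answer: 13464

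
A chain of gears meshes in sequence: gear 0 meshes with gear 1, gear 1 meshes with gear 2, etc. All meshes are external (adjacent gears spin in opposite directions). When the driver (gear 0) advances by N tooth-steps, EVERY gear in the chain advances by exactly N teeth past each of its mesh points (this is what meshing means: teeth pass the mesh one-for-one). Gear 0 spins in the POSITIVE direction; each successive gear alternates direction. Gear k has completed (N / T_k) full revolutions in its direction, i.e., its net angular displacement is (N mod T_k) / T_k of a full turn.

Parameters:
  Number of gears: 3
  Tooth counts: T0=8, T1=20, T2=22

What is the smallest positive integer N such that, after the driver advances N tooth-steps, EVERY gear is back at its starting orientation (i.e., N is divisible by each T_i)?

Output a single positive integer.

Answer: 440

Derivation:
Gear k returns to start when N is a multiple of T_k.
All gears at start simultaneously when N is a common multiple of [8, 20, 22]; the smallest such N is lcm(8, 20, 22).
Start: lcm = T0 = 8
Fold in T1=20: gcd(8, 20) = 4; lcm(8, 20) = 8 * 20 / 4 = 160 / 4 = 40
Fold in T2=22: gcd(40, 22) = 2; lcm(40, 22) = 40 * 22 / 2 = 880 / 2 = 440
Full cycle length = 440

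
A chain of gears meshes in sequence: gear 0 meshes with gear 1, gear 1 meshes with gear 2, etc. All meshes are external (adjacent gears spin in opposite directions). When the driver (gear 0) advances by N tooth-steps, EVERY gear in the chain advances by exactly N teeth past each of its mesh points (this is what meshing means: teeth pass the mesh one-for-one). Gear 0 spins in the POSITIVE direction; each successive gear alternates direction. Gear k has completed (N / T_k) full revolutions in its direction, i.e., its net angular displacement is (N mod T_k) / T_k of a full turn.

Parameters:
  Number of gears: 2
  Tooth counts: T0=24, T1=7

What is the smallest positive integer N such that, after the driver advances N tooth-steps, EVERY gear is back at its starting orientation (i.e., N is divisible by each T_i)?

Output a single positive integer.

Gear k returns to start when N is a multiple of T_k.
All gears at start simultaneously when N is a common multiple of [24, 7]; the smallest such N is lcm(24, 7).
Start: lcm = T0 = 24
Fold in T1=7: gcd(24, 7) = 1; lcm(24, 7) = 24 * 7 / 1 = 168 / 1 = 168
Full cycle length = 168

Answer: 168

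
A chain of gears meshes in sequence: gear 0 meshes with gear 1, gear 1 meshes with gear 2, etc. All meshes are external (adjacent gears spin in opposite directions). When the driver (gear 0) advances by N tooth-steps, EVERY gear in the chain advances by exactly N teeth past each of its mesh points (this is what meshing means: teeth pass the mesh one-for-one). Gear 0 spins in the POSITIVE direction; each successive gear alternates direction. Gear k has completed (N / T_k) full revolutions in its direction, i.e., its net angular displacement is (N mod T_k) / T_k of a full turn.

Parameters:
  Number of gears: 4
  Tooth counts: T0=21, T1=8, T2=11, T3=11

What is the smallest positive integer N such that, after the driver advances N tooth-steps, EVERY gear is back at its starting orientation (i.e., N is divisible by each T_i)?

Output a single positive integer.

Answer: 1848

Derivation:
Gear k returns to start when N is a multiple of T_k.
All gears at start simultaneously when N is a common multiple of [21, 8, 11, 11]; the smallest such N is lcm(21, 8, 11, 11).
Start: lcm = T0 = 21
Fold in T1=8: gcd(21, 8) = 1; lcm(21, 8) = 21 * 8 / 1 = 168 / 1 = 168
Fold in T2=11: gcd(168, 11) = 1; lcm(168, 11) = 168 * 11 / 1 = 1848 / 1 = 1848
Fold in T3=11: gcd(1848, 11) = 11; lcm(1848, 11) = 1848 * 11 / 11 = 20328 / 11 = 1848
Full cycle length = 1848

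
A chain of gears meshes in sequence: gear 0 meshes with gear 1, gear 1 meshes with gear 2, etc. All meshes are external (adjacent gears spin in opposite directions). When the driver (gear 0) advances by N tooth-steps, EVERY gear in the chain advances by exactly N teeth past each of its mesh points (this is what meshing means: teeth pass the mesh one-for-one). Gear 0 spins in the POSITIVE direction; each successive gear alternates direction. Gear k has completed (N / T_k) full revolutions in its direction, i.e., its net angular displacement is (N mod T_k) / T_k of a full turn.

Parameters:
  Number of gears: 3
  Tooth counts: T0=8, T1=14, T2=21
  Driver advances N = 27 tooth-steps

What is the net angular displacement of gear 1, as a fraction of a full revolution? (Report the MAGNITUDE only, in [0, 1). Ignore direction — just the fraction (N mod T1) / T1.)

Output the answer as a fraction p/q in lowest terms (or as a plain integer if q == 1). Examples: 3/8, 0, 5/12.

Chain of 3 gears, tooth counts: [8, 14, 21]
  gear 0: T0=8, direction=positive, advance = 27 mod 8 = 3 teeth = 3/8 turn
  gear 1: T1=14, direction=negative, advance = 27 mod 14 = 13 teeth = 13/14 turn
  gear 2: T2=21, direction=positive, advance = 27 mod 21 = 6 teeth = 6/21 turn
Gear 1: 27 mod 14 = 13
Fraction = 13 / 14 = 13/14 (gcd(13,14)=1) = 13/14

Answer: 13/14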